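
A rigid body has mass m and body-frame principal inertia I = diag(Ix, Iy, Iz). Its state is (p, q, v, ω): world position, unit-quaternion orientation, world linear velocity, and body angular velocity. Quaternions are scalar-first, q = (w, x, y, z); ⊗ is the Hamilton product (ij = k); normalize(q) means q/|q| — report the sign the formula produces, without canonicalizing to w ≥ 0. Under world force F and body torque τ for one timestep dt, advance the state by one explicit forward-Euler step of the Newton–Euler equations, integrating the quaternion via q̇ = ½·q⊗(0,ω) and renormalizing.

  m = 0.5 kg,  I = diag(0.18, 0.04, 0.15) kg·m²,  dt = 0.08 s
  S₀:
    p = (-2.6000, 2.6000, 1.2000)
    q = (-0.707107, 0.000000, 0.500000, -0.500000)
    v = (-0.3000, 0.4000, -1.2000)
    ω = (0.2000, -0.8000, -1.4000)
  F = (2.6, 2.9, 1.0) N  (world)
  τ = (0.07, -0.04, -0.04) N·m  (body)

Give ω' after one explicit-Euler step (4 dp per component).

angular accel α = (-0.2956, -0.7900, -0.4160)
ω' = ω + α·dt = (0.1764, -0.8632, -1.4333)

ω' = (0.1764, -0.8632, -1.4333)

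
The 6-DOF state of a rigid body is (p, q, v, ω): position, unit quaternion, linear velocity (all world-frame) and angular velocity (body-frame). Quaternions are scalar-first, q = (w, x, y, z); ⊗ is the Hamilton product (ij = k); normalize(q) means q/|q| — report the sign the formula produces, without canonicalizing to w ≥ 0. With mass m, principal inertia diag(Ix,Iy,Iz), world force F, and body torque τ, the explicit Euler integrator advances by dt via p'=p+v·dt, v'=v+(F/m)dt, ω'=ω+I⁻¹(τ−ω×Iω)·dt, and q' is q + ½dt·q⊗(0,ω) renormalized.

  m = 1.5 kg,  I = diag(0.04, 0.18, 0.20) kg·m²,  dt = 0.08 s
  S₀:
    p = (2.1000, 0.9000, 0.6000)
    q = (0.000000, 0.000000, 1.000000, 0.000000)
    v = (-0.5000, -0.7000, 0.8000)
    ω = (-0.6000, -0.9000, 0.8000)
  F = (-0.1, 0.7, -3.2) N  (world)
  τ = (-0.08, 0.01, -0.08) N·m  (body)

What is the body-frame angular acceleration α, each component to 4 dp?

precession coupling ω×(Iω) = (-0.0144, 0.0768, 0.0756)
angular accel α = (-1.6400, -0.3711, -0.7780)

α = (-1.6400, -0.3711, -0.7780)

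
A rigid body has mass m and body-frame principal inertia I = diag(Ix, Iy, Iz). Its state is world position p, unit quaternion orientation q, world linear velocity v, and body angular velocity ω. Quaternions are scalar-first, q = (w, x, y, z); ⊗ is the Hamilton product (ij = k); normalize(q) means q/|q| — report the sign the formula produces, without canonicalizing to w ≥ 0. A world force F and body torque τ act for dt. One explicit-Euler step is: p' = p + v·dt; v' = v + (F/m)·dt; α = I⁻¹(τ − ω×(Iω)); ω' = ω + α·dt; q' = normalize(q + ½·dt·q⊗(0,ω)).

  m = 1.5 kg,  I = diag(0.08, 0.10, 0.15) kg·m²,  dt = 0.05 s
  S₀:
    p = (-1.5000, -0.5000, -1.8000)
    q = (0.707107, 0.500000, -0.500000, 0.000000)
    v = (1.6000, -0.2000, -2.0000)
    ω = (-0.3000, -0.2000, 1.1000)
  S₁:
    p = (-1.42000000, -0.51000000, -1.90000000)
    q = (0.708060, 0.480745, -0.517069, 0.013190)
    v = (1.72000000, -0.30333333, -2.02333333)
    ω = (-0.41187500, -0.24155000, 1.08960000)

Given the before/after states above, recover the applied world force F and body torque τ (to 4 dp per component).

ω₁ − ω₀ = (-0.11187500, -0.04155000, -0.01040000)
applied torque τ = (-0.1900, -0.0600, -0.0300)
velocity change Δv = (0.12000000, -0.10333333, -0.02333333)
applied force F = (3.6000, -3.1000, -0.7000)

F = (3.6000, -3.1000, -0.7000)
τ = (-0.1900, -0.0600, -0.0300)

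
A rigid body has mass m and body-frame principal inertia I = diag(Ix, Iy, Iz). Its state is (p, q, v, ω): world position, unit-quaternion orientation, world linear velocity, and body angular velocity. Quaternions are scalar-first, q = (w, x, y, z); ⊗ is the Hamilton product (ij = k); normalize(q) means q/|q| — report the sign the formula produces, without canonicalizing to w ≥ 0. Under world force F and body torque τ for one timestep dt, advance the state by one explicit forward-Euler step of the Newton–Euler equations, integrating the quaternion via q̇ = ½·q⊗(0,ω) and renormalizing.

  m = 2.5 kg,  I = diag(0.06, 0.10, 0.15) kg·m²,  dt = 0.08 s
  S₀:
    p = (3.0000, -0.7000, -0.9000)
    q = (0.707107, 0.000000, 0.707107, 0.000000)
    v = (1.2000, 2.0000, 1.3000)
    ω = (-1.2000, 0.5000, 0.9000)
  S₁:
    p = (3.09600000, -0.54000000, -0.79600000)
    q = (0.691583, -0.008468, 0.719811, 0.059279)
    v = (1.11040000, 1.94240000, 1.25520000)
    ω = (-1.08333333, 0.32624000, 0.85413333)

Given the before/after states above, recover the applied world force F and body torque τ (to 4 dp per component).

F = (-2.8000, -1.8000, -1.4000)
τ = (0.1100, -0.1200, -0.1100)

rate change Δω = (0.11666667, -0.17376000, -0.04586667)
applied torque τ = (0.1100, -0.1200, -0.1100)
Δv = v₁−v₀ = (-0.08960000, -0.05760000, -0.04480000)
F = m·Δv/dt = (-2.8000, -1.8000, -1.4000)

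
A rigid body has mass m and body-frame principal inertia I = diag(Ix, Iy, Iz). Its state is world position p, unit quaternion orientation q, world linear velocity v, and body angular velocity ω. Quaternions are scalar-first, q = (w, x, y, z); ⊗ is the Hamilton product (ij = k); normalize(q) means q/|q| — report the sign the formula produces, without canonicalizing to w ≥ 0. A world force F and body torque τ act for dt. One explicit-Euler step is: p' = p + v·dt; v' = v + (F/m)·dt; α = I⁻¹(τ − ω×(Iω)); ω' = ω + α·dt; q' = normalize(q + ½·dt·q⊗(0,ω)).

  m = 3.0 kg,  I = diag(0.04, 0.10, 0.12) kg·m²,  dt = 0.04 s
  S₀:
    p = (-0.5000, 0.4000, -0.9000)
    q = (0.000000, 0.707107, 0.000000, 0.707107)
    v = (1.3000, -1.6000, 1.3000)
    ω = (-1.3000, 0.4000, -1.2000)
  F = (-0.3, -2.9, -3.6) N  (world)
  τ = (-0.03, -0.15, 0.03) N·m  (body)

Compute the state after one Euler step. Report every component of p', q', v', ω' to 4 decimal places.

a = F/m = (-0.1000, -0.9667, -1.2000)
p + v·dt = (-0.4480, 0.3360, -0.8480)
new velocity v' = (1.2960, -1.6387, 1.2520)
angular accel α = (-0.5100, -0.2520, 0.5100)
new body rate ω' = (-1.3204, 0.3899, -1.1796)
2q̇ = q⊗(0,ω) = (1.7677675, -0.2828428, -0.0707107, 0.2828428)
q' = normalize(q + ½dt·q⊗(0,ω)) = (0.0353, 0.7010, -0.0014, 0.7123)

p' = (-0.4480, 0.3360, -0.8480)
q' = (0.0353, 0.7010, -0.0014, 0.7123)
v' = (1.2960, -1.6387, 1.2520)
ω' = (-1.3204, 0.3899, -1.1796)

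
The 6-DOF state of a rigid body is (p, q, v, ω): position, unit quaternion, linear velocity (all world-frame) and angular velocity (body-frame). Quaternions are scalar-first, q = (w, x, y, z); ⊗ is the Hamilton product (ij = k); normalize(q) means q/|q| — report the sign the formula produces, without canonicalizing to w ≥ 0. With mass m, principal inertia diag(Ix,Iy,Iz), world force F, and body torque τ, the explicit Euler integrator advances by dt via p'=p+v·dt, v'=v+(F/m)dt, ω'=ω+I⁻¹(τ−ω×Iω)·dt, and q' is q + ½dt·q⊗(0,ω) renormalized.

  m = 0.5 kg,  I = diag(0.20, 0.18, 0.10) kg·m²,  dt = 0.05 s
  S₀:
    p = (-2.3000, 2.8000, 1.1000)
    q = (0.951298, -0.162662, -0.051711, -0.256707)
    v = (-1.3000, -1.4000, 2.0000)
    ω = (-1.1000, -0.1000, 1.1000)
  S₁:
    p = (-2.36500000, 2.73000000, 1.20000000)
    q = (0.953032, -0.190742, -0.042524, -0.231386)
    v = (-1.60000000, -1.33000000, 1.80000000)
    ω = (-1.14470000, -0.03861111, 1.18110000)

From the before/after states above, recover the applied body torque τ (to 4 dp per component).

ω₁ − ω₀ = (-0.04470000, 0.06138889, 0.08110000)
applied torque τ = (-0.1700, 0.1000, 0.1600)

τ = (-0.1700, 0.1000, 0.1600)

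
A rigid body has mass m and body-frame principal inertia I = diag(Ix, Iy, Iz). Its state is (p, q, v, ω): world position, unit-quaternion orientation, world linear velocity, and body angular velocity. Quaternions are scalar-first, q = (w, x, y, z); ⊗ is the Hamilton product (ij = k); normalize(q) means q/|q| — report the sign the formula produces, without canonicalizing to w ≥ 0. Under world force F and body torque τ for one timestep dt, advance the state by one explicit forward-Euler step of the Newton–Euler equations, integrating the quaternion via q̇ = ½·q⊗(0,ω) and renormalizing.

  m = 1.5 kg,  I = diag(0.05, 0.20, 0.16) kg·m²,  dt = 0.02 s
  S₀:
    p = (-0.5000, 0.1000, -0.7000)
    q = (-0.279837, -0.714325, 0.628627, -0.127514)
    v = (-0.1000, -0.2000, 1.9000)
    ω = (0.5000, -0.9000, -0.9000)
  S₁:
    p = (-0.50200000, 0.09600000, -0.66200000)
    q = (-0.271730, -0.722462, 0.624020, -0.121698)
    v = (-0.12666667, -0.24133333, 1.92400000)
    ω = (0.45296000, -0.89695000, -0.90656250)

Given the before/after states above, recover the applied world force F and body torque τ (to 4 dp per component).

F = (-2.0000, -3.1000, 1.8000)
τ = (-0.1500, 0.0800, -0.1200)

Δω = ω₁−ω₀ = (-0.04704000, 0.00305000, -0.00656250)
gyro term ω₀×Iω₀ = (-0.0324, 0.0495, -0.0675)
applied torque τ = (-0.1500, 0.0800, -0.1200)
Δv = v₁−v₀ = (-0.02666667, -0.04133333, 0.02400000)
applied force F = (-2.0000, -3.1000, 1.8000)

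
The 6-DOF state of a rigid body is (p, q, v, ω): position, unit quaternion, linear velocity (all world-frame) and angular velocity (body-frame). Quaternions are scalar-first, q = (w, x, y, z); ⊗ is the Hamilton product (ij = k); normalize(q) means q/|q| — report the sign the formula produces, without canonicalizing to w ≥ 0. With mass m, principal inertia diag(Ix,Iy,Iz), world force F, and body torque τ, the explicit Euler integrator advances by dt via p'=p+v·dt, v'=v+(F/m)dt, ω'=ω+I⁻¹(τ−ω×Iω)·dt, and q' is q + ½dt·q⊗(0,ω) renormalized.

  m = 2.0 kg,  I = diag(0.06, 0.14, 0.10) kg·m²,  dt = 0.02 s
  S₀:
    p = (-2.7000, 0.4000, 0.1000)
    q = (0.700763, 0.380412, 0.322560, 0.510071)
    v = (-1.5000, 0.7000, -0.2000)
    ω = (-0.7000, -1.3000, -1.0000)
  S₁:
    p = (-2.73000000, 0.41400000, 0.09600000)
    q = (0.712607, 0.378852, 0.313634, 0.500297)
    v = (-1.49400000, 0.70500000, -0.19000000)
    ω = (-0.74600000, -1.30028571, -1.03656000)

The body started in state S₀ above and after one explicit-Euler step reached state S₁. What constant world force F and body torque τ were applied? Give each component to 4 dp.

F = (0.6000, 0.5000, 1.0000)
τ = (-0.1900, -0.0300, -0.1100)

v₁ − v₀ = (0.00600000, 0.00500000, 0.01000000)
m·(v₁−v₀)/dt = (0.6000, 0.5000, 1.0000)
ω₁ − ω₀ = (-0.04600000, -0.00028571, -0.03656000)
applied torque τ = (-0.1900, -0.0300, -0.1100)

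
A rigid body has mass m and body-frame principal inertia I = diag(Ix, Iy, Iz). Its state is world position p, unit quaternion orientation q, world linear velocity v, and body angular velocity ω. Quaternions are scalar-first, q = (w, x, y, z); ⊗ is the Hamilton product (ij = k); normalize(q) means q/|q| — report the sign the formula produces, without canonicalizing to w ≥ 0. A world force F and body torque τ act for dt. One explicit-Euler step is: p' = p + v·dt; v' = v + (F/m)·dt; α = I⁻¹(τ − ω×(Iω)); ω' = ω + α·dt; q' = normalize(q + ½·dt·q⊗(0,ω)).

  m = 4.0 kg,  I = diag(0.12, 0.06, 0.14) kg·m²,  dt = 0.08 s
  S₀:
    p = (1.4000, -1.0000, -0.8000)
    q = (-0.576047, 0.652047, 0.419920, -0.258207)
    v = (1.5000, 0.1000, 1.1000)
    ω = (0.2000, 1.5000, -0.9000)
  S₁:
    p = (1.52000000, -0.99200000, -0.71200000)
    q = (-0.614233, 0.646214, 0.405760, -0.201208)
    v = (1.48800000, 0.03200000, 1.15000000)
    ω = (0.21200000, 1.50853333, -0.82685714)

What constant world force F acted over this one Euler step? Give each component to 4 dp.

F = (-0.6000, -3.4000, 2.5000)

velocity change Δv = (-0.01200000, -0.06800000, 0.05000000)
m·(v₁−v₀)/dt = (-0.6000, -3.4000, 2.5000)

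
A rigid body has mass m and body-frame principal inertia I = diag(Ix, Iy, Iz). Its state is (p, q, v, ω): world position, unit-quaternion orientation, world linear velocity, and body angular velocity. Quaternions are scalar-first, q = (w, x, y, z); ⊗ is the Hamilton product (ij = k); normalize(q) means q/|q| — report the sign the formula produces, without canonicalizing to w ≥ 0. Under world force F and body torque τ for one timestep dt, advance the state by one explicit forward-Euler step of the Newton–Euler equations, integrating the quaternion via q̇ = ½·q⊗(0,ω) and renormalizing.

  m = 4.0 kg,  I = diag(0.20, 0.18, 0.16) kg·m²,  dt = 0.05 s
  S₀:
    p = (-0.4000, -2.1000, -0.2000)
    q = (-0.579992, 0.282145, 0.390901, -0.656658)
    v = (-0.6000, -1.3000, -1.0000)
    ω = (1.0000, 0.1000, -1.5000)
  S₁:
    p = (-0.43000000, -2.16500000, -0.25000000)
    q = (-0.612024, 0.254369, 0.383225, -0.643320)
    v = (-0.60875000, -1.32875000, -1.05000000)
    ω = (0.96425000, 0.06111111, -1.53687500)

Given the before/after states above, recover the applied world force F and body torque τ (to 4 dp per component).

F = (-0.7000, -2.3000, -4.0000)
τ = (-0.1400, -0.2000, -0.1200)

velocity change Δv = (-0.00875000, -0.02875000, -0.05000000)
applied force F = (-0.7000, -2.3000, -4.0000)
Δω = ω₁−ω₀ = (-0.03575000, -0.03888889, -0.03687500)
applied torque τ = (-0.1400, -0.2000, -0.1200)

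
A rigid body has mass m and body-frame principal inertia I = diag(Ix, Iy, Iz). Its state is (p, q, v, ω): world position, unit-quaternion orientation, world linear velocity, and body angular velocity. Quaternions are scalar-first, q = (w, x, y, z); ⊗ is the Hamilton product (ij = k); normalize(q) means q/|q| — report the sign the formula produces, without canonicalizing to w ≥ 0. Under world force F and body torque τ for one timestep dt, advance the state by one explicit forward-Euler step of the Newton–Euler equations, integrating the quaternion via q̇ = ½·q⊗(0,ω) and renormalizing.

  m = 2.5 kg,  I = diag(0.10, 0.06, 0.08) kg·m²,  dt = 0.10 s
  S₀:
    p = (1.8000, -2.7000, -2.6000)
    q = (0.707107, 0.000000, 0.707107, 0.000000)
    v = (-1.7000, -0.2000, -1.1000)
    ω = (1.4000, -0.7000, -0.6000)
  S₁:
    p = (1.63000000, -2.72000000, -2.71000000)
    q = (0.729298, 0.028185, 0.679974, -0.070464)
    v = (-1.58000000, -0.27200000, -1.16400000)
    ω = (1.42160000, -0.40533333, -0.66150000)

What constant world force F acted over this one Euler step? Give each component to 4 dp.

F = (3.0000, -1.8000, -1.6000)

velocity change Δv = (0.12000000, -0.07200000, -0.06400000)
F = m·Δv/dt = (3.0000, -1.8000, -1.6000)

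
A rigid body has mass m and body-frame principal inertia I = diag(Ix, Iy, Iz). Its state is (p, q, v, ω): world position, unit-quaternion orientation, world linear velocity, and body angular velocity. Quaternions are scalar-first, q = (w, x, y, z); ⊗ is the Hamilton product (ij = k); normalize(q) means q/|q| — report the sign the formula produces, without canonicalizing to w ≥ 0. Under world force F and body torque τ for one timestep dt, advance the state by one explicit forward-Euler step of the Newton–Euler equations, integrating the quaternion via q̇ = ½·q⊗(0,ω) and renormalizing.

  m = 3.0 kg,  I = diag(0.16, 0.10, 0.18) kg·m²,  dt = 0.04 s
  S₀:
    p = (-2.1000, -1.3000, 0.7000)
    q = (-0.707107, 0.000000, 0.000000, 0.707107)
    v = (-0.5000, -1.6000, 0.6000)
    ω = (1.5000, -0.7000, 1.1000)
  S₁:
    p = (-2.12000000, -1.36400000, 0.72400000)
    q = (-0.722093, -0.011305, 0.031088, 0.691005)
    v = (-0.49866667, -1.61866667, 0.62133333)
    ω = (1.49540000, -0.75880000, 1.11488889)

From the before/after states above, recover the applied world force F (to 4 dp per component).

F = (0.1000, -1.4000, 1.6000)

v₁ − v₀ = (0.00133333, -0.01866667, 0.02133333)
F = m·Δv/dt = (0.1000, -1.4000, 1.6000)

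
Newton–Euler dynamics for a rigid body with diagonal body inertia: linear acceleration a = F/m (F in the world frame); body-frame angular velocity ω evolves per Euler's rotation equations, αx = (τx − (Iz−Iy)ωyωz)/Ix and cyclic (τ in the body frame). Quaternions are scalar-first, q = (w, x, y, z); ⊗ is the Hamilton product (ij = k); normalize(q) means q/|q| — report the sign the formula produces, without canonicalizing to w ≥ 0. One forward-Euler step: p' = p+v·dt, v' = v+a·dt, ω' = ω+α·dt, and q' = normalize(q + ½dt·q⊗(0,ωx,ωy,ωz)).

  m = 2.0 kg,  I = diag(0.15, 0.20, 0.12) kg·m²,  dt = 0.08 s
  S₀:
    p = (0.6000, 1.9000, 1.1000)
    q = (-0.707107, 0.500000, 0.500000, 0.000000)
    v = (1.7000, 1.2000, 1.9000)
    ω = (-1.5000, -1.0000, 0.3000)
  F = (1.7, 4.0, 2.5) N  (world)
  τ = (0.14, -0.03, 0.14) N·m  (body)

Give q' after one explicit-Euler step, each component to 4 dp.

2q̇ = q⊗(0,ω) = (1.2500000, 1.2106605, 0.5571070, 0.0378679)
q' = normalize(q + ½dt·q⊗(0,ω)) = (-0.6554, 0.5470, 0.5209, 0.0015)

q' = (-0.6554, 0.5470, 0.5209, 0.0015)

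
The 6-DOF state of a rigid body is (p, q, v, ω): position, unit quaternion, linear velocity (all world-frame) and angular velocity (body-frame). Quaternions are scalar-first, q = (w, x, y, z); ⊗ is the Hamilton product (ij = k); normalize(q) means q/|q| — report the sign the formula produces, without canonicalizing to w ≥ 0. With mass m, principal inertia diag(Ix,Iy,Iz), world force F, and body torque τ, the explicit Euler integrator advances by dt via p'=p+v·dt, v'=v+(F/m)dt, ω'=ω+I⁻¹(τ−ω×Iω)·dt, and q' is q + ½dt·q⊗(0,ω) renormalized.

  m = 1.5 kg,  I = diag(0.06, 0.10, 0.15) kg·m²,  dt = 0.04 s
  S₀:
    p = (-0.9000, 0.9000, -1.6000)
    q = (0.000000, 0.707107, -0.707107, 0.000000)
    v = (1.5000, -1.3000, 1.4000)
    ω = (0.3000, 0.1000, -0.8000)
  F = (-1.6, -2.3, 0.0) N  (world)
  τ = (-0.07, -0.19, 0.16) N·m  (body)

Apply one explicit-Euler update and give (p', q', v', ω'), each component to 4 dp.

p' = (-0.8400, 0.8480, -1.5440)
q' = (-0.0028, 0.7183, -0.6957, 0.0057)
v' = (1.4573, -1.3613, 1.4000)
ω' = (0.2560, 0.0154, -0.7577)

ω×(Iω) gyroscopic = (-0.0040, 0.0216, 0.0012)
α = I⁻¹(τ − ω×Iω) = (-1.1000, -2.1160, 1.0587)
ω' = ω + α·dt = (0.2560, 0.0154, -0.7577)
2q̇ = q⊗(0,ω) = (-0.1414214, 0.5656856, 0.5656856, 0.2828428)
q + ½dt·q⊗(0,ω), renormalized = (-0.0028, 0.7183, -0.6957, 0.0057)
a = F/m = (-1.0667, -1.5333, 0.0000)
p' = p + v·dt = (-0.8400, 0.8480, -1.5440)
v' = v + a·dt = (1.4573, -1.3613, 1.4000)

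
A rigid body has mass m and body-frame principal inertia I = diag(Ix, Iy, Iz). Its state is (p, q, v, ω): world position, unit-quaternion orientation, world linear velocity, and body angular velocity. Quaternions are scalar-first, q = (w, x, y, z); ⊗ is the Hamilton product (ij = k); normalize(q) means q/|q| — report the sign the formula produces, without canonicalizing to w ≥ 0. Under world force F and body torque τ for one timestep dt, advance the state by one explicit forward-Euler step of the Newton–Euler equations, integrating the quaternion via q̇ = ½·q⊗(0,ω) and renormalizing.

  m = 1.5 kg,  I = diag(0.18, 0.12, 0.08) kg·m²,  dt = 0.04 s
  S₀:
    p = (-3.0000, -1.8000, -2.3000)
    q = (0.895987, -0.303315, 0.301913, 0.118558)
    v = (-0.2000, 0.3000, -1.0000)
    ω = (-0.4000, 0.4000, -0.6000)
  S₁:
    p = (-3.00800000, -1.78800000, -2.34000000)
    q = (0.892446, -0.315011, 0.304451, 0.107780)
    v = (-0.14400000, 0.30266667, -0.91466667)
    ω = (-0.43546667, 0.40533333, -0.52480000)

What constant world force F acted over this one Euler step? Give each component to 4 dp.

v₁ − v₀ = (0.05600000, 0.00266667, 0.08533333)
F = m·Δv/dt = (2.1000, 0.1000, 3.2000)

F = (2.1000, 0.1000, 3.2000)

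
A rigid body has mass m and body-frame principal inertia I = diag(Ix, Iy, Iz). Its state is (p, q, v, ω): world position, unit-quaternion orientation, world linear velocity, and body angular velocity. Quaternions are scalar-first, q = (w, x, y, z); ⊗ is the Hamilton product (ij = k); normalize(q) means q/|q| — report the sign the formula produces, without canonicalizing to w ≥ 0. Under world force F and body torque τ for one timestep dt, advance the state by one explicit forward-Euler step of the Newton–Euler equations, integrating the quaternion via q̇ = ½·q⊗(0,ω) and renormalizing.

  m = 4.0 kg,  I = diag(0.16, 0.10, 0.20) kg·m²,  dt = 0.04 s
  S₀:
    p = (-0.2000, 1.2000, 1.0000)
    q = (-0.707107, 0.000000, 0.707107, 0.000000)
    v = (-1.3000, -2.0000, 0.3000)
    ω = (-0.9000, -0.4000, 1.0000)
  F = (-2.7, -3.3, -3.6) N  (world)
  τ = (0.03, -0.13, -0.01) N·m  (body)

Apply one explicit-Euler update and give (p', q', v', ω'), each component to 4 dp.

linear accel F/m = (-0.6750, -0.8250, -0.9000)
p + v·dt = (-0.2520, 1.1200, 1.0120)
v + (F/m)dt = (-1.3270, -2.0330, 0.2640)
(τ − ω×Iω)/I = (0.4375, -1.6600, 0.0580)
ω' = ω + α·dt = (-0.8825, -0.4664, 1.0023)
q⊗(0,ω) = (0.2828428, 1.3435033, 0.2828428, -0.0707107)
updated quaternion q' = (-0.7012, 0.0269, 0.7125, -0.0014)

p' = (-0.2520, 1.1200, 1.0120)
q' = (-0.7012, 0.0269, 0.7125, -0.0014)
v' = (-1.3270, -2.0330, 0.2640)
ω' = (-0.8825, -0.4664, 1.0023)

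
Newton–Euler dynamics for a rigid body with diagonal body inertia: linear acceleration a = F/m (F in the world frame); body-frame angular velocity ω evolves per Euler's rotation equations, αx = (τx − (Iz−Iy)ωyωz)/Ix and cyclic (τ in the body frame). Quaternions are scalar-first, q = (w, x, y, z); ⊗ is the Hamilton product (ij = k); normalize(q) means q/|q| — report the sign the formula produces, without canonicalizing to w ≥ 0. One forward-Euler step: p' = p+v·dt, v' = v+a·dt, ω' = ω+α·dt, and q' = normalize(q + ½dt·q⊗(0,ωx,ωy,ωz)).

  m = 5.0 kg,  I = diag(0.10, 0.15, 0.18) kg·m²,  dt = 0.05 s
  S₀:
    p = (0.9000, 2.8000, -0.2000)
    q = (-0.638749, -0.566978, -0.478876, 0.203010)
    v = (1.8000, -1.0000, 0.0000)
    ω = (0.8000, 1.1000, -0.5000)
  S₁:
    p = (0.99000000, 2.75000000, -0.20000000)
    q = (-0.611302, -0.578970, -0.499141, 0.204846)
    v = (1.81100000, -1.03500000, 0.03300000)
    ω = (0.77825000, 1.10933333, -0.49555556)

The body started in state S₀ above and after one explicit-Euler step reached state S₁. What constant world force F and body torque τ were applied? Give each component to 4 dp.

rate change Δω = (-0.02175000, 0.00933333, 0.00444444)
precession coupling = (-0.0165, 0.0320, 0.0440)
I·α + gyro = (-0.0600, 0.0600, 0.0600)
v₁ − v₀ = (0.01100000, -0.03500000, 0.03300000)
m·(v₁−v₀)/dt = (1.1000, -3.5000, 3.3000)

F = (1.1000, -3.5000, 3.3000)
τ = (-0.0600, 0.0600, 0.0600)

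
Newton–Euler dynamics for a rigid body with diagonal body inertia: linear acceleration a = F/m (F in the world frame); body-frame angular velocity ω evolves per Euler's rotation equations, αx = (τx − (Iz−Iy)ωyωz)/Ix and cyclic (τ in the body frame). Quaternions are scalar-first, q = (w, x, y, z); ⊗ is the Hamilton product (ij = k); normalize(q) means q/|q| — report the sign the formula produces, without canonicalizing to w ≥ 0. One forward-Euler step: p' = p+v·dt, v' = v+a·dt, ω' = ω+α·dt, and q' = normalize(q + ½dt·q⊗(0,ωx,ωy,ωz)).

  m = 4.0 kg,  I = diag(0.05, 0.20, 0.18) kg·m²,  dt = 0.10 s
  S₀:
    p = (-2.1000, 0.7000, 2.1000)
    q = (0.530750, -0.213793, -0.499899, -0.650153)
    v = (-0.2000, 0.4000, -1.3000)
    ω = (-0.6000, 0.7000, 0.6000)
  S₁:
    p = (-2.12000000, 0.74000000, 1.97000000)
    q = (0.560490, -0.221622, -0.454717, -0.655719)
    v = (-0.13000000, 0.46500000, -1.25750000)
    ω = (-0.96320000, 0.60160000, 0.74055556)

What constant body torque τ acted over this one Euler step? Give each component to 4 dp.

rate change Δω = (-0.36320000, -0.09840000, 0.14055556)
gyro term ω₀×Iω₀ = (-0.0084, 0.0468, -0.0630)
τ = I·(Δω/dt) + ω₀×(Iω₀) = (-0.1900, -0.1500, 0.1900)

τ = (-0.1900, -0.1500, 0.1900)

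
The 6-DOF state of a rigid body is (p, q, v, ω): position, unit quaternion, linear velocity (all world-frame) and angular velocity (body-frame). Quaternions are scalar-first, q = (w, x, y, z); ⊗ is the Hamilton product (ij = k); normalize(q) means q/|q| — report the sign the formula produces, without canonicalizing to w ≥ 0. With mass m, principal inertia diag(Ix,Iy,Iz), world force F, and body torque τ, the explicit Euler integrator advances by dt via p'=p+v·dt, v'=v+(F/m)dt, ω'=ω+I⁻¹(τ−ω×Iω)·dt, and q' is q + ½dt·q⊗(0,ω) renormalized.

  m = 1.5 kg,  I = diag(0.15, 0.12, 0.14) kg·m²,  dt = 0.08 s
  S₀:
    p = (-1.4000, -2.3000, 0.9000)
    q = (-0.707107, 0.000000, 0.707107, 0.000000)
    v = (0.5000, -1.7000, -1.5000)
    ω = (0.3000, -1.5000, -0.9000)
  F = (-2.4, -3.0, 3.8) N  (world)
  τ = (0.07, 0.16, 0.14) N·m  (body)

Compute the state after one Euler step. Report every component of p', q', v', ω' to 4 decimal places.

p' = p + v·dt = (-1.3600, -2.4360, 0.7800)
v' = v + a·dt = (0.3720, -1.8600, -1.2973)
precession coupling ω×(Iω) = (0.0270, -0.0027, 0.0135)
angular accel α = (0.2867, 1.3558, 0.9036)
new body rate ω' = (0.3229, -1.3915, -0.8277)
q⊗(0,ω) = (1.0606605, -0.8485284, 1.0606605, 0.4242642)
q + ½dt·q⊗(0,ω), renormalized = (-0.6630, -0.0339, 0.7477, 0.0169)

p' = (-1.3600, -2.4360, 0.7800)
q' = (-0.6630, -0.0339, 0.7477, 0.0169)
v' = (0.3720, -1.8600, -1.2973)
ω' = (0.3229, -1.3915, -0.8277)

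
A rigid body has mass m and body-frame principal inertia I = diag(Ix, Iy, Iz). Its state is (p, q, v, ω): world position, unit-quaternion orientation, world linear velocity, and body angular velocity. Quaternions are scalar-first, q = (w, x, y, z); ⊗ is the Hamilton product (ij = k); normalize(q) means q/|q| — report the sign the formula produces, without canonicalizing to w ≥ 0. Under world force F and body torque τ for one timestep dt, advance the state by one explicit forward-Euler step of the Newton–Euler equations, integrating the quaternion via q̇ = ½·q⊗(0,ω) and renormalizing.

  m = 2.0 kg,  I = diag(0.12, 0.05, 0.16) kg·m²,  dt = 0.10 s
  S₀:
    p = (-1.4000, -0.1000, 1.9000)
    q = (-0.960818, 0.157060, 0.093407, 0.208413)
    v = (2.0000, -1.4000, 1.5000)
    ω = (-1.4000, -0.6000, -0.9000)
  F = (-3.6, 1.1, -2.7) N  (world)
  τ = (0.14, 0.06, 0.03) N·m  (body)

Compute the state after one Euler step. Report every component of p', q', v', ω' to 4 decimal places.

p + v·dt = (-1.2000, -0.2400, 2.0500)
v + (F/m)dt = (1.8200, -1.3450, 1.3650)
angular accel α = (0.6717, 2.2080, 0.5550)
ω + α·dt = (-1.3328, -0.3792, -0.8445)
2q̇ = q⊗(0,ω) = (0.4634999, 1.3861267, 0.4260666, 0.9012700)
q + ½dt·q⊗(0,ω), renormalized = (-0.9340, 0.2255, 0.1143, 0.2525)

p' = (-1.2000, -0.2400, 2.0500)
q' = (-0.9340, 0.2255, 0.1143, 0.2525)
v' = (1.8200, -1.3450, 1.3650)
ω' = (-1.3328, -0.3792, -0.8445)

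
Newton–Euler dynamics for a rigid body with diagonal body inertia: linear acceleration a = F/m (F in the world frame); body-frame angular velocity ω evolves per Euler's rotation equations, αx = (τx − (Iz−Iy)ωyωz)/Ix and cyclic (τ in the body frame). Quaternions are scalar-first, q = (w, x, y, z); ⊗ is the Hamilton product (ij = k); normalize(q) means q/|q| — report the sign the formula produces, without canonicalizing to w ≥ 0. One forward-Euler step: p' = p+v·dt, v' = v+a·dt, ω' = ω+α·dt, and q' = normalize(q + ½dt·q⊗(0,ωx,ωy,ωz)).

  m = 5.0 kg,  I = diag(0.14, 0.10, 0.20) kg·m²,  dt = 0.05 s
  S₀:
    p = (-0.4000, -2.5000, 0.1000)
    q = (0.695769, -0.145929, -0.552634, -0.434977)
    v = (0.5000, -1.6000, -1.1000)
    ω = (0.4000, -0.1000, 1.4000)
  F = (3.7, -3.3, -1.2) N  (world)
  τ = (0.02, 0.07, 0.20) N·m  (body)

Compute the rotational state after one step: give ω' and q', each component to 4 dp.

precession coupling ω×(Iω) = (-0.0140, -0.0336, 0.0016)
α = I⁻¹(τ − ω×Iω) = (0.2429, 1.0360, 0.9920)
new body rate ω' = (0.4121, -0.0482, 1.4496)
q⊗(0,ω) = (0.6120760, -0.5388777, -0.0392671, 1.2097231)
q + ½dt·q⊗(0,ω), renormalized = (0.7106, -0.1593, -0.5532, -0.4045)

ω' = (0.4121, -0.0482, 1.4496)
q' = (0.7106, -0.1593, -0.5532, -0.4045)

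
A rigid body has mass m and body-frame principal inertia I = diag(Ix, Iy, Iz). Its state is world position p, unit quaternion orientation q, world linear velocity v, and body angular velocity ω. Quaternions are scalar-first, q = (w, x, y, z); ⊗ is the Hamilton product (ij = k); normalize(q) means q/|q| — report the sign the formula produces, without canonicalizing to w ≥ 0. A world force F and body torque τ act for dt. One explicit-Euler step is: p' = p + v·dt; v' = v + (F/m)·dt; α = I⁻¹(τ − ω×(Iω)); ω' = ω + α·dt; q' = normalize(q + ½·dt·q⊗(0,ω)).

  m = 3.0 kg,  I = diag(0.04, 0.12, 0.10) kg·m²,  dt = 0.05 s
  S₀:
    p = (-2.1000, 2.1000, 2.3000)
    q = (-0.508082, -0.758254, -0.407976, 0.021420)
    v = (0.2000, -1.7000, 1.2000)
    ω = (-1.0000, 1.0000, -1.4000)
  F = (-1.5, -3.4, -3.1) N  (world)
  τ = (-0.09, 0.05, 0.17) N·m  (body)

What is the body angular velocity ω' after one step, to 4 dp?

ω' = (-1.1475, 1.0558, -1.2750)

angular accel α = (-2.9500, 1.1167, 2.5000)
ω + α·dt = (-1.1475, 1.0558, -1.2750)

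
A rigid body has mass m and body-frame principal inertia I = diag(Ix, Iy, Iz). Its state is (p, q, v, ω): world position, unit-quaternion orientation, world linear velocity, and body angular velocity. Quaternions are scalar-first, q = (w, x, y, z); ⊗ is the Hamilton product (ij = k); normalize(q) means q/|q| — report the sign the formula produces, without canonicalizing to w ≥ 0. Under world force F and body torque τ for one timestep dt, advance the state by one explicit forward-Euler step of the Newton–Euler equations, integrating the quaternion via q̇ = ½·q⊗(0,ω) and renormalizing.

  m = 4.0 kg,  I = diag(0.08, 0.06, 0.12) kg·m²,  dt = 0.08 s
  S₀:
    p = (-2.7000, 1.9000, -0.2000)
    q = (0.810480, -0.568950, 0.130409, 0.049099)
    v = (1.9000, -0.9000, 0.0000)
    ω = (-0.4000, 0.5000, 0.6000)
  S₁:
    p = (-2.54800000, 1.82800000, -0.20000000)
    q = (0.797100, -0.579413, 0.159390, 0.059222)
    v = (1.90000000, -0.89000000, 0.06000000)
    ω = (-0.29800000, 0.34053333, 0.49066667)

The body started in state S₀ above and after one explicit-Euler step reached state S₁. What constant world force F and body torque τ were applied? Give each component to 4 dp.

ω₁ − ω₀ = (0.10200000, -0.15946667, -0.10933333)
ω₀×(Iω₀) = (0.0180, 0.0096, 0.0040)
applied torque τ = (0.1200, -0.1100, -0.1600)
Δv = v₁−v₀ = (0.00000000, 0.01000000, 0.06000000)
applied force F = (0.0000, 0.5000, 3.0000)

F = (0.0000, 0.5000, 3.0000)
τ = (0.1200, -0.1100, -0.1600)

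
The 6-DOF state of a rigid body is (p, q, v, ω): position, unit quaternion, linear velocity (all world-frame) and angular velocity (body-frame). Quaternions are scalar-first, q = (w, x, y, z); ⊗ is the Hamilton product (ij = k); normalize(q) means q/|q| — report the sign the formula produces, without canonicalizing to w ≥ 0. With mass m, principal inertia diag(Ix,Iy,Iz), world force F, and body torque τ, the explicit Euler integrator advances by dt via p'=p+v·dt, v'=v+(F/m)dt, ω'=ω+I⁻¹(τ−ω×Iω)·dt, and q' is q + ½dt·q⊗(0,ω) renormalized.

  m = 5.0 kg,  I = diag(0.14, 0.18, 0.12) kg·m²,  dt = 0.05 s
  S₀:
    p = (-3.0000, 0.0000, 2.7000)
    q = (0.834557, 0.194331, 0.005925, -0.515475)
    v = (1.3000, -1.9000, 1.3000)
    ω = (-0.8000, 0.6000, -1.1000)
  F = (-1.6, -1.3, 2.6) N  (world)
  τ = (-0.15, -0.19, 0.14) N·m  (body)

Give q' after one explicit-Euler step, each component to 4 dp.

Hamilton product q⊗(0,ω) = (-0.4151127, -0.3648781, 1.1268783, -0.7966741)
q + ½dt·q⊗(0,ω), renormalized = (0.8236, 0.1851, 0.0341, -0.5350)

q' = (0.8236, 0.1851, 0.0341, -0.5350)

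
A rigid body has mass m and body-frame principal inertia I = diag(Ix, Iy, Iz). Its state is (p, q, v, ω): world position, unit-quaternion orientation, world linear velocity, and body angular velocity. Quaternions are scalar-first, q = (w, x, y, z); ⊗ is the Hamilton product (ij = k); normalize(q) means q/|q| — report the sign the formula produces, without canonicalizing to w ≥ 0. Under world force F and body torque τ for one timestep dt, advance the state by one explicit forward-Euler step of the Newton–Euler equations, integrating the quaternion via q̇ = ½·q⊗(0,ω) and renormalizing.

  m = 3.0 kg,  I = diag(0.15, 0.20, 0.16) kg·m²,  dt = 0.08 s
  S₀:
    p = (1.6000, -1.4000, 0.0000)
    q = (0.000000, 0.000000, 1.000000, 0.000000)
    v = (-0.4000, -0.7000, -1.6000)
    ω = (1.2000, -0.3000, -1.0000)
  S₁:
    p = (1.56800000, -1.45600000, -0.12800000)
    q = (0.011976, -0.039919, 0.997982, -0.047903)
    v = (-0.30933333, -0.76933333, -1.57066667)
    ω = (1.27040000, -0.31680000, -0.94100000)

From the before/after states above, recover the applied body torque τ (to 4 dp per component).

Δω = ω₁−ω₀ = (0.07040000, -0.01680000, 0.05900000)
gyro term ω₀×Iω₀ = (-0.0120, 0.0120, -0.0180)
τ = I·(Δω/dt) + ω₀×(Iω₀) = (0.1200, -0.0300, 0.1000)

τ = (0.1200, -0.0300, 0.1000)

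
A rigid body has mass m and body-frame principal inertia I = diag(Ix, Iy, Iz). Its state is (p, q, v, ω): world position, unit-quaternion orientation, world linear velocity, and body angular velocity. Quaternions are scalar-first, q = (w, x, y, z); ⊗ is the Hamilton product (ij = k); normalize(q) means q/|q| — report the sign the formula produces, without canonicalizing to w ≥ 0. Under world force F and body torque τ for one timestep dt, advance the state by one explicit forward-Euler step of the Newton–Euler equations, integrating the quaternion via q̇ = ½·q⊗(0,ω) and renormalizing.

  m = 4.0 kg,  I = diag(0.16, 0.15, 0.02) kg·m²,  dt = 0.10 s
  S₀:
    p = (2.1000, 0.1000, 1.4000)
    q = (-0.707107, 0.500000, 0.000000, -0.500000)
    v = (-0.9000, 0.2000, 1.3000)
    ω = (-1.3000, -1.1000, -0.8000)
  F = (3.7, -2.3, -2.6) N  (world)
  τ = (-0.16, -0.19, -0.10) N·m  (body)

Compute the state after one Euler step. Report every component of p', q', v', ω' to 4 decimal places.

p' = (2.0100, 0.1200, 1.5300)
q' = (-0.6916, 0.5162, 0.0910, -0.4970)
v' = (-0.8075, 0.1425, 1.2350)
ω' = (-1.3285, -1.3237, -1.2285)

p' = p + v·dt = (2.0100, 0.1200, 1.5300)
v' = v + a·dt = (-0.8075, 0.1425, 1.2350)
angular accel α = (-0.2850, -2.2373, -4.2850)
ω' = ω + α·dt = (-1.3285, -1.3237, -1.2285)
2q̇ = q⊗(0,ω) = (0.2500000, 0.3692391, 1.8278177, 0.0156856)
updated quaternion q' = (-0.6916, 0.5162, 0.0910, -0.4970)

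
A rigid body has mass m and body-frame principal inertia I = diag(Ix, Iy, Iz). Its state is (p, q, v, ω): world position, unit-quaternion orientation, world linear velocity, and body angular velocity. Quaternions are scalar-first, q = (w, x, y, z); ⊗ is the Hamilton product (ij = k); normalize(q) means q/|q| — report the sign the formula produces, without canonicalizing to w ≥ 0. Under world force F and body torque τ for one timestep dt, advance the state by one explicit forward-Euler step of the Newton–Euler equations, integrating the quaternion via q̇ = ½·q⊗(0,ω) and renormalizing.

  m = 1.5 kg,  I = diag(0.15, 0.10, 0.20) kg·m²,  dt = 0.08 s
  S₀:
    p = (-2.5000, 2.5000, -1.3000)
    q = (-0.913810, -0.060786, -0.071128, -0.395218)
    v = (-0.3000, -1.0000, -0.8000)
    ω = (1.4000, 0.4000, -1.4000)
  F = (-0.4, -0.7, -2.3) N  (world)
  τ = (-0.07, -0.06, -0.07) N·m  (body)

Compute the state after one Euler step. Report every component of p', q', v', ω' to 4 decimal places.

p' = (-2.5240, 2.4200, -1.3640)
q' = (-0.9284, -0.1013, -0.1109, -0.3399)
v' = (-0.3213, -1.0373, -0.9227)
ω' = (1.3925, 0.2736, -1.4168)

new position p' = (-2.5240, 2.4200, -1.3640)
new velocity v' = (-0.3213, -1.0373, -0.9227)
precession coupling ω×(Iω) = (-0.0560, 0.0980, -0.0280)
angular accel α = (-0.0933, -1.5800, -0.2100)
new body rate ω' = (1.3925, 0.2736, -1.4168)
Hamilton product q⊗(0,ω) = (-0.4397536, -1.0216676, -1.0039296, 1.3545988)
q + ½dt·q⊗(0,ω), renormalized = (-0.9284, -0.1013, -0.1109, -0.3399)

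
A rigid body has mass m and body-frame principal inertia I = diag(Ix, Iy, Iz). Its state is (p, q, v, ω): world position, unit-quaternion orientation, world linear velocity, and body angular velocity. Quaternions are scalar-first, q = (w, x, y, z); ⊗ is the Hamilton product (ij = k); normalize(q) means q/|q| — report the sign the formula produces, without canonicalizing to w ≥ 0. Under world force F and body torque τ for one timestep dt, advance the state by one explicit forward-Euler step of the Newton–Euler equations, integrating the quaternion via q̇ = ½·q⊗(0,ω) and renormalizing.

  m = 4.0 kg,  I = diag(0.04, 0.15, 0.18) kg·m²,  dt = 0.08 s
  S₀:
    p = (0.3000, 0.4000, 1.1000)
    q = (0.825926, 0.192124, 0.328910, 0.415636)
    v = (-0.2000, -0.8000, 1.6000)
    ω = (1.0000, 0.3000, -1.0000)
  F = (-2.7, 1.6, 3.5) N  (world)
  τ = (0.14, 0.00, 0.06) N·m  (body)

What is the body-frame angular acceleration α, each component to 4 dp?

gyro term ω×Iω = (-0.0090, 0.1400, 0.0330)
(τ − ω×Iω)/I = (3.7250, -0.9333, 0.1500)

α = (3.7250, -0.9333, 0.1500)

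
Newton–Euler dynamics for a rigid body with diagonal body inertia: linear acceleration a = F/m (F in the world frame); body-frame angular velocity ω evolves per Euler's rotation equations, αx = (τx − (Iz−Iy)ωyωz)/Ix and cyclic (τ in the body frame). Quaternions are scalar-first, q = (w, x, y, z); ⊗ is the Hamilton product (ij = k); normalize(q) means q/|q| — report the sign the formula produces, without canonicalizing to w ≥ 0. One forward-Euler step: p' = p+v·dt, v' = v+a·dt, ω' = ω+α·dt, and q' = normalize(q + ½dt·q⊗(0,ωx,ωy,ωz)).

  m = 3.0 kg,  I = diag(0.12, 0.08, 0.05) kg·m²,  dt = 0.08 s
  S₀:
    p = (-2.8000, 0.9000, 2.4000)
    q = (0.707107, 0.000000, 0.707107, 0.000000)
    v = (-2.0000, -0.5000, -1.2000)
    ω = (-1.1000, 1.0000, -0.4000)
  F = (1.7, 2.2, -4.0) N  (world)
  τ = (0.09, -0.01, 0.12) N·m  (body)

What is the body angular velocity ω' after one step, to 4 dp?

gyro term ω×Iω = (0.0120, 0.0308, 0.0440)
angular accel α = (0.6500, -0.5100, 1.5200)
ω + α·dt = (-1.0480, 0.9592, -0.2784)

ω' = (-1.0480, 0.9592, -0.2784)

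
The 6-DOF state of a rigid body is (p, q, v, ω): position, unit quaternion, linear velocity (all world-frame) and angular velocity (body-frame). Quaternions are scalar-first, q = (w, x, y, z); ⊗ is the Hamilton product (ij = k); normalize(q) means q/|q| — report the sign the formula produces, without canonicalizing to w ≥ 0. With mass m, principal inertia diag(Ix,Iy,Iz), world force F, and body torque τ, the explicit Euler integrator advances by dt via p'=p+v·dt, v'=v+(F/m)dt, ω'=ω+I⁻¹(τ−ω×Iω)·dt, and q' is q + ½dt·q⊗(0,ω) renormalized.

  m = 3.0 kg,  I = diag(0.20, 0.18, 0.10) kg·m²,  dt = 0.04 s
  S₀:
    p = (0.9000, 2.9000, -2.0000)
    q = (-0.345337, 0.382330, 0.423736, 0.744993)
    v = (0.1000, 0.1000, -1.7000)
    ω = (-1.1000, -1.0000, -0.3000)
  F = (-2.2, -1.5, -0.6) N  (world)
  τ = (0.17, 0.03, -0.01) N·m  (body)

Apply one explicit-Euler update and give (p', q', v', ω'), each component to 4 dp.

ω×(Iω) gyroscopic = (-0.0240, 0.0330, -0.0220)
α = I⁻¹(τ − ω×Iω) = (0.9700, -0.0167, 0.1200)
ω + α·dt = (-1.0612, -1.0007, -0.2952)
q⊗(0,ω) = (1.0677969, 0.9977429, -0.3594563, 0.1873807)
q + ½dt·q⊗(0,ω), renormalized = (-0.3238, 0.4021, 0.4164, 0.7484)
a = F/m = (-0.7333, -0.5000, -0.2000)
p + v·dt = (0.9040, 2.9040, -2.0680)
new velocity v' = (0.0707, 0.0800, -1.7080)

p' = (0.9040, 2.9040, -2.0680)
q' = (-0.3238, 0.4021, 0.4164, 0.7484)
v' = (0.0707, 0.0800, -1.7080)
ω' = (-1.0612, -1.0007, -0.2952)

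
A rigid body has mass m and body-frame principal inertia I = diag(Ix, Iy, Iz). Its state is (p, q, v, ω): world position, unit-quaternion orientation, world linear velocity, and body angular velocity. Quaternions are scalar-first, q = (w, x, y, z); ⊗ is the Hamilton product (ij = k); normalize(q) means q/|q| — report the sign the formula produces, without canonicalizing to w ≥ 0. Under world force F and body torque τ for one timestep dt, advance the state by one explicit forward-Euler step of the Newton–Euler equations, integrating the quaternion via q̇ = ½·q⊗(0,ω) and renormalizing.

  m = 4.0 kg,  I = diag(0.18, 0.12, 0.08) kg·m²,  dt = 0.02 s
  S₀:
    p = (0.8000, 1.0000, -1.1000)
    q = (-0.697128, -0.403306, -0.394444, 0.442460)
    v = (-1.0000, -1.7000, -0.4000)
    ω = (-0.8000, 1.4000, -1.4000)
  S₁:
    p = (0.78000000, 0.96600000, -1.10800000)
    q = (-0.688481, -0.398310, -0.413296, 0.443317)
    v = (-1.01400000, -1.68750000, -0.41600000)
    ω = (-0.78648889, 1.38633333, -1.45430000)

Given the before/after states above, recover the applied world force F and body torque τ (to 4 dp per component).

F = (-2.8000, 2.5000, -3.2000)
τ = (0.2000, 0.0300, -0.1500)

Δv = v₁−v₀ = (-0.01400000, 0.01250000, -0.01600000)
F = m·Δv/dt = (-2.8000, 2.5000, -3.2000)
Δω = ω₁−ω₀ = (0.01351111, -0.01366667, -0.05430000)
gyro term ω₀×Iω₀ = (0.0784, 0.1120, 0.0672)
I·α + gyro = (0.2000, 0.0300, -0.1500)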